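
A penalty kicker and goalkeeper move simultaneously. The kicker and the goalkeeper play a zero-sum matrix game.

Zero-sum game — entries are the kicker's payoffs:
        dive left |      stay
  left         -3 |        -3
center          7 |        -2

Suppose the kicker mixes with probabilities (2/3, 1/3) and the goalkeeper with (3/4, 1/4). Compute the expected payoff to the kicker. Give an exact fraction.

-5/12

Against (3/4, 1/4), each row's expected payoff is left: -3; center: 19/4.
Taking the (2/3, 1/3)-weighted average: (2/3)·(-3) + (1/3)·(19/4) = -5/12.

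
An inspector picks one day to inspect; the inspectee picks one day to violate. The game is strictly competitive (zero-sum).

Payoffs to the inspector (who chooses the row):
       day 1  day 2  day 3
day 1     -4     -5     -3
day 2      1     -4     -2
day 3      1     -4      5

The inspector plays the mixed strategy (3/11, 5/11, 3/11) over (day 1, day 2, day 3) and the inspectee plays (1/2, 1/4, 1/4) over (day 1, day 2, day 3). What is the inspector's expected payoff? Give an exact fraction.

Against (1/2, 1/4, 1/4), each row's expected payoff is day 1: -4; day 2: -1; day 3: 3/4.
Taking the (3/11, 5/11, 3/11)-weighted average: (3/11)·(-4) + (5/11)·(-1) + (3/11)·(3/4) = -59/44.

-59/44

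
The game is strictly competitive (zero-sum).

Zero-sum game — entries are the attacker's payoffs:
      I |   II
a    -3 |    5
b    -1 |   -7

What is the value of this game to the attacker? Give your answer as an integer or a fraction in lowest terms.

-13/7

Row minima are -3 and -7, so the attacker's maximin is -3; column maxima are -1 and 5, so the defender's minimax is -1. These differ, so the equilibrium is in mixed strategies.
Let the attacker play a with probability p. The defender is indifferent when −3p − (1−p) = 5p − 7(1−p), giving p = 3/7.
Let the defender play I with probability q. The attacker is indifferent when −3q + 5(1−q) = −q − 7(1−q), giving q = 6/7.
The value is -3·(6/7) + (5)·(1/7) = -13/7.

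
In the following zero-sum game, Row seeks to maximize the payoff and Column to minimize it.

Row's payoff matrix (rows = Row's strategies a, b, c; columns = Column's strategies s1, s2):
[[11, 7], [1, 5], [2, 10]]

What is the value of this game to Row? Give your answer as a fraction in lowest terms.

8

Row b is strictly dominated by row c, so Row never plays it.
The remaining 2×2 game on (a, c) × (s1, s2) has no saddle point. Let Row play a with probability p; indifference gives 11p + 2(1−p) = 7p + 10(1−p), so p = 2/3.
Similarly Column's optimal q on s1 is 1/4, and the value is 11·(1/4) + (7)·(3/4) = 8.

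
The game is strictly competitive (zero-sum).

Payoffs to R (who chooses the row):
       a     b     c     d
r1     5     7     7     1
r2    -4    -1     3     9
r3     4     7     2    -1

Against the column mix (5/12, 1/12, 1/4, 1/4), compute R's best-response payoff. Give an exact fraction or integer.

14/3

r1: (5)·(5/12) + (7)·(1/12) + (7)·(1/4) + (1)·(1/4) = 14/3.
r2: (-4)·(5/12) + (-1)·(1/12) + (3)·(1/4) + (9)·(1/4) = 5/4.
r3: (4)·(5/12) + (7)·(1/12) + (2)·(1/4) + (-1)·(1/4) = 5/2.
The best pure response is r1 with expected payoff 14/3.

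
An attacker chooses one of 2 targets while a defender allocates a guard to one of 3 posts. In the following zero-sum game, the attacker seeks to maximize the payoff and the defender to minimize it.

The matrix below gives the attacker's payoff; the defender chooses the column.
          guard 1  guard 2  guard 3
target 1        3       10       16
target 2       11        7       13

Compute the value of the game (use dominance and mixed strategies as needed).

Column guard 3 is strictly dominated by guard 2 for the defender (it gives the attacker more in every row).
The remaining 2×2 game on (target 1, target 2) × (guard 1, guard 2) has no saddle point. Let the attacker play target 1 with probability p; indifference gives 3p + 11(1−p) = 10p + 7(1−p), so p = 4/11.
Similarly the defender's optimal q on guard 1 is 3/11, and the value is 3·(3/11) + (10)·(8/11) = 89/11.

89/11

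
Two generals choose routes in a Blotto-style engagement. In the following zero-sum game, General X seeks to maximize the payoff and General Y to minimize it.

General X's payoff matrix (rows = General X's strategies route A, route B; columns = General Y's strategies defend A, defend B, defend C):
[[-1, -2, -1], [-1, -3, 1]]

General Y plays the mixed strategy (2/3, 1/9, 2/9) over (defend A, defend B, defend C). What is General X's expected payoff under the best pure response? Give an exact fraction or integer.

route A: (-1)·(2/3) + (-2)·(1/9) + (-1)·(2/9) = -10/9.
route B: (-1)·(2/3) + (-3)·(1/9) + (1)·(2/9) = -7/9.
The best pure response is route B with expected payoff -7/9.

-7/9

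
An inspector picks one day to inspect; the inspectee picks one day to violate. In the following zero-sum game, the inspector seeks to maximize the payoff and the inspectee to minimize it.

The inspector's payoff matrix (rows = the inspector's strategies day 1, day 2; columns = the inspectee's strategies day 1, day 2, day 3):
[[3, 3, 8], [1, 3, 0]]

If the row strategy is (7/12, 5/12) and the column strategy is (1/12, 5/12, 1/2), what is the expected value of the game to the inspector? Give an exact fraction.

271/72

Against (1/12, 5/12, 1/2), each row's expected payoff is day 1: 11/2; day 2: 4/3.
Taking the (7/12, 5/12)-weighted average: (7/12)·(11/2) + (5/12)·(4/3) = 271/72.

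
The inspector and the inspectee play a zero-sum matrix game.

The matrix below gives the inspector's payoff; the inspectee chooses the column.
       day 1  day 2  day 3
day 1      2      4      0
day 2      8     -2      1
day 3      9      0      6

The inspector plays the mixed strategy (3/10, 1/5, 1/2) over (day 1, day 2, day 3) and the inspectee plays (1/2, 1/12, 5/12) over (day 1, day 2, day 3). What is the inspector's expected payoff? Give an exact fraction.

19/4

Against (1/2, 1/12, 5/12), each row's expected payoff is day 1: 4/3; day 2: 17/4; day 3: 7.
Taking the (3/10, 1/5, 1/2)-weighted average: (3/10)·(4/3) + (1/5)·(17/4) + (1/2)·(7) = 19/4.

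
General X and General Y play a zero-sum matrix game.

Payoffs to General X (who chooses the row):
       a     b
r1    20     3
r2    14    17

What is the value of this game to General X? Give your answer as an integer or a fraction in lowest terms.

Row minima are 3 and 14, so General X's maximin is 14; column maxima are 20 and 17, so General Y's minimax is 17. These differ, so the equilibrium is in mixed strategies.
Let General X play r1 with probability p. General Y is indifferent when 20p + 14(1−p) = 3p + 17(1−p), giving p = 3/20.
Let General Y play a with probability q. General X is indifferent when 20q + 3(1−q) = 14q + 17(1−q), giving q = 7/10.
The value is 20·(7/10) + (3)·(3/10) = 149/10.

149/10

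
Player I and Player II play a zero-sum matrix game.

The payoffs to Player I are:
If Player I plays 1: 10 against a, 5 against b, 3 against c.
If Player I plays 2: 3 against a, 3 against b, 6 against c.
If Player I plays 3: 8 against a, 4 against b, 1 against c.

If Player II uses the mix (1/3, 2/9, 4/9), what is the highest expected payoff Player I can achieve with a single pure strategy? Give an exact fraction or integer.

1: (10)·(1/3) + (5)·(2/9) + (3)·(4/9) = 52/9.
2: (3)·(1/3) + (3)·(2/9) + (6)·(4/9) = 13/3.
3: (8)·(1/3) + (4)·(2/9) + (1)·(4/9) = 4.
The best pure response is 1 with expected payoff 52/9.

52/9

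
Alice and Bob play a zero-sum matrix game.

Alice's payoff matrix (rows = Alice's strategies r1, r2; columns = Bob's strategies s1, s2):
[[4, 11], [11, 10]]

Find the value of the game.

81/8

Row minima are 4 and 10, so Alice's maximin is 10; column maxima are 11 and 11, so Bob's minimax is 11. These differ, so the equilibrium is in mixed strategies.
Let Alice play r1 with probability p. Bob is indifferent when 4p + 11(1−p) = 11p + 10(1−p), giving p = 1/8.
Let Bob play s1 with probability q. Alice is indifferent when 4q + 11(1−q) = 11q + 10(1−q), giving q = 1/8.
The value is 4·(1/8) + (11)·(7/8) = 81/8.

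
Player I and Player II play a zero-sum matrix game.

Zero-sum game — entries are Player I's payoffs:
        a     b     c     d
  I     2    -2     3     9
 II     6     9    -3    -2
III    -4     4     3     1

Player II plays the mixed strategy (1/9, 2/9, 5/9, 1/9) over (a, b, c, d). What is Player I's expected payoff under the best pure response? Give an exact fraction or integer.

I: (2)·(1/9) + (-2)·(2/9) + (3)·(5/9) + (9)·(1/9) = 22/9.
II: (6)·(1/9) + (9)·(2/9) + (-3)·(5/9) + (-2)·(1/9) = 7/9.
III: (-4)·(1/9) + (4)·(2/9) + (3)·(5/9) + (1)·(1/9) = 20/9.
The best pure response is I with expected payoff 22/9.

22/9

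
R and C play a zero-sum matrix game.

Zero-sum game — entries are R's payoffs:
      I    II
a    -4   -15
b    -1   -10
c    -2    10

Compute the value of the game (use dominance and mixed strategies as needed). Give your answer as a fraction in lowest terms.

Row a is strictly dominated by row b, so R never plays it.
The remaining 2×2 game on (b, c) × (I, II) has no saddle point. Let R play b with probability p; indifference gives −p − 2(1−p) = −10p + 10(1−p), so p = 4/7.
Similarly C's optimal q on I is 20/21, and the value is -1·(20/21) + (-10)·(1/21) = -10/7.

-10/7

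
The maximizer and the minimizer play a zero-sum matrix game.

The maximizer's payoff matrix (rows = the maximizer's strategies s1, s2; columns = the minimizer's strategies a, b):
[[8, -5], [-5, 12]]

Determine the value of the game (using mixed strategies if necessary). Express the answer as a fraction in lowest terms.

Row minima are -5 and -5, so the maximizer's maximin is -5; column maxima are 8 and 12, so the minimizer's minimax is 8. These differ, so the equilibrium is in mixed strategies.
Let the maximizer play s1 with probability p. The minimizer is indifferent when 8p − 5(1−p) = −5p + 12(1−p), giving p = 17/30.
Let the minimizer play a with probability q. The maximizer is indifferent when 8q − 5(1−q) = −5q + 12(1−q), giving q = 17/30.
The value is 8·(17/30) + (-5)·(13/30) = 71/30.

71/30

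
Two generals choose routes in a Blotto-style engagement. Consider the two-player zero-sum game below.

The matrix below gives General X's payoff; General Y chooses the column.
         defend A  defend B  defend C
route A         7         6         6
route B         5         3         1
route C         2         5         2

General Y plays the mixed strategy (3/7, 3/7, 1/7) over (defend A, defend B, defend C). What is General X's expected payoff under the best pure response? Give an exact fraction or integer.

45/7

route A: (7)·(3/7) + (6)·(3/7) + (6)·(1/7) = 45/7.
route B: (5)·(3/7) + (3)·(3/7) + (1)·(1/7) = 25/7.
route C: (2)·(3/7) + (5)·(3/7) + (2)·(1/7) = 23/7.
The best pure response is route A with expected payoff 45/7.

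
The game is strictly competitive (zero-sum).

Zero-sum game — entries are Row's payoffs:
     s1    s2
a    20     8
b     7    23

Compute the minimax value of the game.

Row minima are 8 and 7, so Row's maximin is 8; column maxima are 20 and 23, so Column's minimax is 20. These differ, so the equilibrium is in mixed strategies.
Let Row play a with probability p. Column is indifferent when 20p + 7(1−p) = 8p + 23(1−p), giving p = 4/7.
Let Column play s1 with probability q. Row is indifferent when 20q + 8(1−q) = 7q + 23(1−q), giving q = 15/28.
The value is 20·(15/28) + (8)·(13/28) = 101/7.

101/7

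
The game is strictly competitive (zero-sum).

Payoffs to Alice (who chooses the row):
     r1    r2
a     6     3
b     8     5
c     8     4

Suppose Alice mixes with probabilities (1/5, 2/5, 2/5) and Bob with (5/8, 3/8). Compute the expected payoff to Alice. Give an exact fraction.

253/40

Against (5/8, 3/8), each row's expected payoff is a: 39/8; b: 55/8; c: 13/2.
Taking the (1/5, 2/5, 2/5)-weighted average: (1/5)·(39/8) + (2/5)·(55/8) + (2/5)·(13/2) = 253/40.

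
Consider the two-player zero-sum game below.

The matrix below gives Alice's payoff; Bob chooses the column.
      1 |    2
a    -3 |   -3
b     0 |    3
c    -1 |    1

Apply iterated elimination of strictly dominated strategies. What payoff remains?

0

Row a is strictly dominated by row b (0>-3, 3>-3); eliminate a.
Row c is strictly dominated by row b (0>-1, 3>1); eliminate c.
Column 2 is strictly dominated by 1 for Bob (0<3); eliminate 2.
Only (b, 1) remains, with payoff 0.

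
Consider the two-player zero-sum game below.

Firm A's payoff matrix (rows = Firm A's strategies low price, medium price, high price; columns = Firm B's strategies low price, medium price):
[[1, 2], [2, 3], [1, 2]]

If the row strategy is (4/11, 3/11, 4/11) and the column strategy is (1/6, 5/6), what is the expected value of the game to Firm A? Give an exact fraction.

139/66

Against (1/6, 5/6), each row's expected payoff is low price: 11/6; medium price: 17/6; high price: 11/6.
Taking the (4/11, 3/11, 4/11)-weighted average: (4/11)·(11/6) + (3/11)·(17/6) + (4/11)·(11/6) = 139/66.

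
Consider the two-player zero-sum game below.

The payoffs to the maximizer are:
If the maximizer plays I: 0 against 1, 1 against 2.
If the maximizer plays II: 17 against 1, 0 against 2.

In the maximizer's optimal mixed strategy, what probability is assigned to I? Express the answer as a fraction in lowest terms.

17/18

Row minima are 0 and 0, so the maximizer's maximin is 0; column maxima are 17 and 1, so the minimizer's minimax is 1. These differ, so the equilibrium is in mixed strategies.
Let the maximizer play I with probability p. The minimizer is indifferent when 17(1−p) = p, giving p = 17/18.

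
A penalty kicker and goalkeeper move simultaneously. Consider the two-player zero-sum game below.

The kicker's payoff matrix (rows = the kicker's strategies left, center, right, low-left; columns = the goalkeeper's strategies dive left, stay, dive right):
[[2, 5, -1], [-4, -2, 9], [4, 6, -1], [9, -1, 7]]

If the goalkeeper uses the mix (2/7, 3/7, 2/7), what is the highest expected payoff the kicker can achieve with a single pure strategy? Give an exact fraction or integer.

left: (2)·(2/7) + (5)·(3/7) + (-1)·(2/7) = 17/7.
center: (-4)·(2/7) + (-2)·(3/7) + (9)·(2/7) = 4/7.
right: (4)·(2/7) + (6)·(3/7) + (-1)·(2/7) = 24/7.
low-left: (9)·(2/7) + (-1)·(3/7) + (7)·(2/7) = 29/7.
The best pure response is low-left with expected payoff 29/7.

29/7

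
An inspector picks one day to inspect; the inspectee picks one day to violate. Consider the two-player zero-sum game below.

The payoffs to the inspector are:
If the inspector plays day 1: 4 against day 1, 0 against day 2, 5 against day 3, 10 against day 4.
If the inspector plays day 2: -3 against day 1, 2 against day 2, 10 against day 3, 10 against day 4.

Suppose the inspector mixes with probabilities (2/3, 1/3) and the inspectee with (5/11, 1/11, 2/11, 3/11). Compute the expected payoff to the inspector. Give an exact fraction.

157/33

Against (5/11, 1/11, 2/11, 3/11), each row's expected payoff is day 1: 60/11; day 2: 37/11.
Taking the (2/3, 1/3)-weighted average: (2/3)·(60/11) + (1/3)·(37/11) = 157/33.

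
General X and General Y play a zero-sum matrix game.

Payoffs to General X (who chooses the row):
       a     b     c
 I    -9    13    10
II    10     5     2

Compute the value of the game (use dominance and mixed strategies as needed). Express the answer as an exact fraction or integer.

Column b is strictly dominated by c for General Y (it gives General X more in every row).
The remaining 2×2 game on (I, II) × (a, c) has no saddle point. Let General X play I with probability p; indifference gives −9p + 10(1−p) = 10p + 2(1−p), so p = 8/27.
Similarly General Y's optimal q on a is 8/27, and the value is -9·(8/27) + (10)·(19/27) = 118/27.

118/27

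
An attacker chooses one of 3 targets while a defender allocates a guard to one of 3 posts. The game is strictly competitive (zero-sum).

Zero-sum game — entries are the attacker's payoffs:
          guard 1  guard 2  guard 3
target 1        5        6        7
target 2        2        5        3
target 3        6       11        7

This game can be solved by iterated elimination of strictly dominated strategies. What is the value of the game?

6

Row target 2 is strictly dominated by row target 1 (5>2, 6>5, 7>3); eliminate target 2.
Column guard 2 is strictly dominated by guard 1 for the defender (5<6, 6<11); eliminate guard 2.
Column guard 3 is strictly dominated by guard 1 for the defender (5<7, 6<7); eliminate guard 3.
Row target 1 is strictly dominated by row target 3 (6>5); eliminate target 1.
Only (target 3, guard 1) remains, with payoff 6.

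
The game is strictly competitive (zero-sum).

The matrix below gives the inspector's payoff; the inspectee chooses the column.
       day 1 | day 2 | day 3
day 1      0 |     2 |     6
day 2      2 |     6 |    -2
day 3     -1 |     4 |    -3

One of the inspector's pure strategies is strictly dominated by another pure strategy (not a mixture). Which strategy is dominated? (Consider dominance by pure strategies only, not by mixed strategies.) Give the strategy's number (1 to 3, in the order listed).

3

Compare day 3 with day 2: 2 > -1, 6 > 4, -2 > -3.
So day 2 strictly dominates day 3 for the inspector; day 3 is strictly dominated.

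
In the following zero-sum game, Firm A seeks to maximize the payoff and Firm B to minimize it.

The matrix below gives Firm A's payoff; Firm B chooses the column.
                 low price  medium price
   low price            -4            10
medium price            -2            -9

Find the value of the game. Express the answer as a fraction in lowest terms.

-8/3

Row minima are -4 and -9, so Firm A's maximin is -4; column maxima are -2 and 10, so Firm B's minimax is -2. These differ, so the equilibrium is in mixed strategies.
Let Firm A play low price with probability p. Firm B is indifferent when −4p − 2(1−p) = 10p − 9(1−p), giving p = 1/3.
Let Firm B play low price with probability q. Firm A is indifferent when −4q + 10(1−q) = −2q − 9(1−q), giving q = 19/21.
The value is -4·(19/21) + (10)·(2/21) = -8/3.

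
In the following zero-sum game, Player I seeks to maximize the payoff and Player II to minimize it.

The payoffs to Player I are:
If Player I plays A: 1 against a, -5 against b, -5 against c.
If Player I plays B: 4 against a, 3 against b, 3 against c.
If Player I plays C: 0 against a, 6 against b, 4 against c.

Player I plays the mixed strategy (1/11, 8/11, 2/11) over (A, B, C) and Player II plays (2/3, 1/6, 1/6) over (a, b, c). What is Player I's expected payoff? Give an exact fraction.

Against (2/3, 1/6, 1/6), each row's expected payoff is A: -1; B: 11/3; C: 5/3.
Taking the (1/11, 8/11, 2/11)-weighted average: (1/11)·(-1) + (8/11)·(11/3) + (2/11)·(5/3) = 95/33.

95/33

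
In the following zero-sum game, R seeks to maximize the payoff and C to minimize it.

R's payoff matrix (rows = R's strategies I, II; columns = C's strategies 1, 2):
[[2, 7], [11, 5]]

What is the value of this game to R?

Row minima are 2 and 5, so R's maximin is 5; column maxima are 11 and 7, so C's minimax is 7. These differ, so the equilibrium is in mixed strategies.
Let R play I with probability p. C is indifferent when 2p + 11(1−p) = 7p + 5(1−p), giving p = 6/11.
Let C play 1 with probability q. R is indifferent when 2q + 7(1−q) = 11q + 5(1−q), giving q = 2/11.
The value is 2·(2/11) + (7)·(9/11) = 67/11.

67/11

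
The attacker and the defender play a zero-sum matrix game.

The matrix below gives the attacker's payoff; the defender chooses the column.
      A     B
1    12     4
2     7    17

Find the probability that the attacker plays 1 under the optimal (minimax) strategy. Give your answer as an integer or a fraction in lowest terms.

Row minima are 4 and 7, so the attacker's maximin is 7; column maxima are 12 and 17, so the defender's minimax is 12. These differ, so the equilibrium is in mixed strategies.
Let the attacker play 1 with probability p. The defender is indifferent when 12p + 7(1−p) = 4p + 17(1−p), giving p = 5/9.

5/9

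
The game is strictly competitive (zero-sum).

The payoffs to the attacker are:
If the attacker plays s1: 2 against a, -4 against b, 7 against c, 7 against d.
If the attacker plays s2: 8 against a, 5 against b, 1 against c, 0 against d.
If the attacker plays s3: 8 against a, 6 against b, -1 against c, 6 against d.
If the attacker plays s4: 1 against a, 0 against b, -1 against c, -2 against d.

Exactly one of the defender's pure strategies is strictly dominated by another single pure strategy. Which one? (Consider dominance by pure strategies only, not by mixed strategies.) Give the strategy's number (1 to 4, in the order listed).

The defender prefers columns that give the attacker less. Compare a with b: -4 < 2, 5 < 8, 6 < 8, 0 < 1.
So b strictly dominates a for the defender; a is strictly dominated.

1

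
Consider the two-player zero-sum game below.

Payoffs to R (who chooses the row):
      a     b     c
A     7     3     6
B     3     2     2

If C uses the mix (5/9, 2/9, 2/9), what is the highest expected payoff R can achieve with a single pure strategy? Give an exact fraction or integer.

53/9

A: (7)·(5/9) + (3)·(2/9) + (6)·(2/9) = 53/9.
B: (3)·(5/9) + (2)·(2/9) + (2)·(2/9) = 23/9.
The best pure response is A with expected payoff 53/9.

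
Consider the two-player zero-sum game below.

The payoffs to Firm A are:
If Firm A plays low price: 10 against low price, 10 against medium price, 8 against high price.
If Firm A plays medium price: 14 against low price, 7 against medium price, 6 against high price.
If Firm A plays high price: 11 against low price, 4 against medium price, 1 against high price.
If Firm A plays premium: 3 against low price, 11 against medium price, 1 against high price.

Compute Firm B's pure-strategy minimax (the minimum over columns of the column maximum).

The worst case (largest entry) in each column is low price: 14, medium price: 11, high price: 8.
The best (smallest) of these is 8.

8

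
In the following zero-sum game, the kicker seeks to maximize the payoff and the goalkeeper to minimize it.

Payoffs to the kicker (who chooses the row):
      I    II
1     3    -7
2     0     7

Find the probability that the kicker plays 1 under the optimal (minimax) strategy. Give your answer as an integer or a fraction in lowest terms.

Row minima are -7 and 0, so the kicker's maximin is 0; column maxima are 3 and 7, so the goalkeeper's minimax is 3. These differ, so the equilibrium is in mixed strategies.
Let the kicker play 1 with probability p. The goalkeeper is indifferent when 3p = −7p + 7(1−p), giving p = 7/17.

7/17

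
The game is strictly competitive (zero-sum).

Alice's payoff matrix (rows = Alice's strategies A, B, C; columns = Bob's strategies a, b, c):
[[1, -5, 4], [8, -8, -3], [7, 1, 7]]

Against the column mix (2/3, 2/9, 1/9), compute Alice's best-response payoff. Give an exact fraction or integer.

A: (1)·(2/3) + (-5)·(2/9) + (4)·(1/9) = 0.
B: (8)·(2/3) + (-8)·(2/9) + (-3)·(1/9) = 29/9.
C: (7)·(2/3) + (1)·(2/9) + (7)·(1/9) = 17/3.
The best pure response is C with expected payoff 17/3.

17/3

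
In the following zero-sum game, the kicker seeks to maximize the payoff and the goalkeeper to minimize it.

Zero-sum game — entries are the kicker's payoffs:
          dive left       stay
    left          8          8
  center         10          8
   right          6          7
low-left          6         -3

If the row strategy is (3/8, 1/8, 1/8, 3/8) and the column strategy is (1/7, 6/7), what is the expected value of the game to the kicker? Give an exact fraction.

17/4

Against (1/7, 6/7), each row's expected payoff is left: 8; center: 58/7; right: 48/7; low-left: -12/7.
Taking the (3/8, 1/8, 1/8, 3/8)-weighted average: (3/8)·(8) + (1/8)·(58/7) + (1/8)·(48/7) + (3/8)·(-12/7) = 17/4.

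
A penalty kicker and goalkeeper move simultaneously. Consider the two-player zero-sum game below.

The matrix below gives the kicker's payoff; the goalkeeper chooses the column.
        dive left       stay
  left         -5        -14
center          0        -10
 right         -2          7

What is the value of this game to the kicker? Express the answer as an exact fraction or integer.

Row left is strictly dominated by row center, so the kicker never plays it.
The remaining 2×2 game on (center, right) × (dive left, stay) has no saddle point. Let the kicker play center with probability p; indifference gives −2(1−p) = −10p + 7(1−p), so p = 9/19.
Similarly the goalkeeper's optimal q on dive left is 17/19, and the value is 0·(17/19) + (-10)·(2/19) = -20/19.

-20/19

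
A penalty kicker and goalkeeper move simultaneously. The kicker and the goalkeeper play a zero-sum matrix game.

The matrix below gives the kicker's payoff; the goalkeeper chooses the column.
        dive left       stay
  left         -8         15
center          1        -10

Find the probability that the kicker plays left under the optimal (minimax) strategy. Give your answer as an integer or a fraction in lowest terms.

Row minima are -8 and -10, so the kicker's maximin is -8; column maxima are 1 and 15, so the goalkeeper's minimax is 1. These differ, so the equilibrium is in mixed strategies.
Let the kicker play left with probability p. The goalkeeper is indifferent when −8p + (1−p) = 15p − 10(1−p), giving p = 11/34.

11/34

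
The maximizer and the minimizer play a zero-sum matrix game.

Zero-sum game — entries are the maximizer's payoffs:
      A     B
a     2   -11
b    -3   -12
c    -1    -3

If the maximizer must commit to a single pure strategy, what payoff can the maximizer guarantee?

-3

The worst-case payoff for each row is a: -11, b: -12, c: -3.
The best of these is -3.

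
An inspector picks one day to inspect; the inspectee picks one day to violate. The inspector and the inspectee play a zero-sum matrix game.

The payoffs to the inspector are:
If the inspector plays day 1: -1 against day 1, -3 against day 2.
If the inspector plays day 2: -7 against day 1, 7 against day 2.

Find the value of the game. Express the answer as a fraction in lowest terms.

-7/4

Row minima are -3 and -7, so the inspector's maximin is -3; column maxima are -1 and 7, so the inspectee's minimax is -1. These differ, so the equilibrium is in mixed strategies.
Let the inspector play day 1 with probability p. The inspectee is indifferent when −p − 7(1−p) = −3p + 7(1−p), giving p = 7/8.
Let the inspectee play day 1 with probability q. The inspector is indifferent when −q − 3(1−q) = −7q + 7(1−q), giving q = 5/8.
The value is -1·(5/8) + (-3)·(3/8) = -7/4.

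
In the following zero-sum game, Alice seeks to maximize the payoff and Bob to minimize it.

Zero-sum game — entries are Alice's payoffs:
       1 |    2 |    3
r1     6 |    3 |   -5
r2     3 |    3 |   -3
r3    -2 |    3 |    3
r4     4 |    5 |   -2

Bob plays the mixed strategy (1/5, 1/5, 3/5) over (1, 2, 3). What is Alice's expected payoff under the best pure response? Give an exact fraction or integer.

r1: (6)·(1/5) + (3)·(1/5) + (-5)·(3/5) = -6/5.
r2: (3)·(1/5) + (3)·(1/5) + (-3)·(3/5) = -3/5.
r3: (-2)·(1/5) + (3)·(1/5) + (3)·(3/5) = 2.
r4: (4)·(1/5) + (5)·(1/5) + (-2)·(3/5) = 3/5.
The best pure response is r3 with expected payoff 2.

2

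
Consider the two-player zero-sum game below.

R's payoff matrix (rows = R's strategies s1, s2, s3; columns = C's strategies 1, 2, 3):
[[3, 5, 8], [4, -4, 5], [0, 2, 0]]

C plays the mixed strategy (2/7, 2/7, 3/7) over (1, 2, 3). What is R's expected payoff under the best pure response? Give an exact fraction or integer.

40/7

s1: (3)·(2/7) + (5)·(2/7) + (8)·(3/7) = 40/7.
s2: (4)·(2/7) + (-4)·(2/7) + (5)·(3/7) = 15/7.
s3: (0)·(2/7) + (2)·(2/7) + (0)·(3/7) = 4/7.
The best pure response is s1 with expected payoff 40/7.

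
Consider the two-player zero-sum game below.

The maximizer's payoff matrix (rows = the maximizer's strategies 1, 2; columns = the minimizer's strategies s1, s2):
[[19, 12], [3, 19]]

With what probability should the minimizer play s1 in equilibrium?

Row minima are 12 and 3, so the maximizer's maximin is 12; column maxima are 19 and 19, so the minimizer's minimax is 19. These differ, so the equilibrium is in mixed strategies.
Let the minimizer play s1 with probability q. The maximizer is indifferent when 19q + 12(1−q) = 3q + 19(1−q), giving q = 7/23.

7/23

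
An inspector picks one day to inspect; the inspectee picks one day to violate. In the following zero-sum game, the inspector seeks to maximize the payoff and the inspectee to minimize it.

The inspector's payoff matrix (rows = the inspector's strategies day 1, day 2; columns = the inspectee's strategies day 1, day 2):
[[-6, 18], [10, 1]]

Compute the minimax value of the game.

62/11

Row minima are -6 and 1, so the inspector's maximin is 1; column maxima are 10 and 18, so the inspectee's minimax is 10. These differ, so the equilibrium is in mixed strategies.
Let the inspector play day 1 with probability p. The inspectee is indifferent when −6p + 10(1−p) = 18p + (1−p), giving p = 3/11.
Let the inspectee play day 1 with probability q. The inspector is indifferent when −6q + 18(1−q) = 10q + (1−q), giving q = 17/33.
The value is -6·(17/33) + (18)·(16/33) = 62/11.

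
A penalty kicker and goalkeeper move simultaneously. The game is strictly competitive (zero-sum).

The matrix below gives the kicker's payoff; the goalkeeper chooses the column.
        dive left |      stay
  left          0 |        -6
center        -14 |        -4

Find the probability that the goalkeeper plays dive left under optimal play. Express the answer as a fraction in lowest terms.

Row minima are -6 and -14, so the kicker's maximin is -6; column maxima are 0 and -4, so the goalkeeper's minimax is -4. These differ, so the equilibrium is in mixed strategies.
Let the goalkeeper play dive left with probability q. The kicker is indifferent when −6(1−q) = −14q − 4(1−q), giving q = 1/8.

1/8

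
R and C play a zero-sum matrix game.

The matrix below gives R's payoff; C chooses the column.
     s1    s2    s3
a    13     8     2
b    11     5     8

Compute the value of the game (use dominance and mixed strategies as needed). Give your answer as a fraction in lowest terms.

6

Column s1 is strictly dominated by s2 for C (it gives R more in every row).
The remaining 2×2 game on (a, b) × (s2, s3) has no saddle point. Let R play a with probability p; indifference gives 8p + 5(1−p) = 2p + 8(1−p), so p = 1/3.
Similarly C's optimal q on s2 is 2/3, and the value is 8·(2/3) + (2)·(1/3) = 6.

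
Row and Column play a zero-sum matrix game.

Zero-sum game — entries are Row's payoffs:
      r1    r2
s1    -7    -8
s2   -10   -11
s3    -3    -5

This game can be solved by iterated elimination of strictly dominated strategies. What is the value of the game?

-5

Row s1 is strictly dominated by row s3 (-3>-7, -5>-8); eliminate s1.
Column r1 is strictly dominated by r2 for Column (-11<-10, -5<-3); eliminate r1.
Row s2 is strictly dominated by row s3 (-5>-11); eliminate s2.
Only (s3, r2) remains, with payoff -5.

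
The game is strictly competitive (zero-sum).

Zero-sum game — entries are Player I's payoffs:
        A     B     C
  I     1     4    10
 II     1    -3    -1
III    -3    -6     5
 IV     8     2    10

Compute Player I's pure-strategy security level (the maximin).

2

The worst-case payoff for each row is I: 1, II: -3, III: -6, IV: 2.
The best of these is 2.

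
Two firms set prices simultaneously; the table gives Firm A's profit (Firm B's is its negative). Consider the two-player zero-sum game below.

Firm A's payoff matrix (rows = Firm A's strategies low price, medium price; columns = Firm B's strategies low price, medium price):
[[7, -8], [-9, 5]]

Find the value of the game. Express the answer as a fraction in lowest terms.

Row minima are -8 and -9, so Firm A's maximin is -8; column maxima are 7 and 5, so Firm B's minimax is 5. These differ, so the equilibrium is in mixed strategies.
Let Firm A play low price with probability p. Firm B is indifferent when 7p − 9(1−p) = −8p + 5(1−p), giving p = 14/29.
Let Firm B play low price with probability q. Firm A is indifferent when 7q − 8(1−q) = −9q + 5(1−q), giving q = 13/29.
The value is 7·(13/29) + (-8)·(16/29) = -37/29.

-37/29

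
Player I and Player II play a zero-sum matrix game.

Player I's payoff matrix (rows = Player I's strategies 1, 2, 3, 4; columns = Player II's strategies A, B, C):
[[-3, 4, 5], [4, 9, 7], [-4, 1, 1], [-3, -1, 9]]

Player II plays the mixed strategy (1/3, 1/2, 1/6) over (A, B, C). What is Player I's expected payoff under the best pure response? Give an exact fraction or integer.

1: (-3)·(1/3) + (4)·(1/2) + (5)·(1/6) = 11/6.
2: (4)·(1/3) + (9)·(1/2) + (7)·(1/6) = 7.
3: (-4)·(1/3) + (1)·(1/2) + (1)·(1/6) = -2/3.
4: (-3)·(1/3) + (-1)·(1/2) + (9)·(1/6) = 0.
The best pure response is 2 with expected payoff 7.

7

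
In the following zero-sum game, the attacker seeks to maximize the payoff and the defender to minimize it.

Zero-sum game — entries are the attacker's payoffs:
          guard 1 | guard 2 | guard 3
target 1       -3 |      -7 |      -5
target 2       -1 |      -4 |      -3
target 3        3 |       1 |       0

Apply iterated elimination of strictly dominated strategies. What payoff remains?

0

Column guard 1 is strictly dominated by guard 2 for the defender (-7<-3, -4<-1, 1<3); eliminate guard 1.
Row target 2 is strictly dominated by row target 3 (1>-4, 0>-3); eliminate target 2.
Row target 1 is strictly dominated by row target 3 (1>-7, 0>-5); eliminate target 1.
Column guard 2 is strictly dominated by guard 3 for the defender (0<1); eliminate guard 2.
Only (target 3, guard 3) remains, with payoff 0.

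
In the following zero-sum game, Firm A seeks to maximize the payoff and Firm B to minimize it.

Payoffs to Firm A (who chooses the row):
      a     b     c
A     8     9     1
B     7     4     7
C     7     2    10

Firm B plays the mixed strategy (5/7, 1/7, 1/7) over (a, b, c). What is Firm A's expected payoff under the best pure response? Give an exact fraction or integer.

50/7

A: (8)·(5/7) + (9)·(1/7) + (1)·(1/7) = 50/7.
B: (7)·(5/7) + (4)·(1/7) + (7)·(1/7) = 46/7.
C: (7)·(5/7) + (2)·(1/7) + (10)·(1/7) = 47/7.
The best pure response is A with expected payoff 50/7.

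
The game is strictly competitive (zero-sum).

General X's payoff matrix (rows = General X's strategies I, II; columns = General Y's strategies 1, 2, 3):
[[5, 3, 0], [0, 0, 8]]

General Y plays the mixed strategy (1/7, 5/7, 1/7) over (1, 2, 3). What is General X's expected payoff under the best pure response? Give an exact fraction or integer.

I: (5)·(1/7) + (3)·(5/7) + (0)·(1/7) = 20/7.
II: (0)·(1/7) + (0)·(5/7) + (8)·(1/7) = 8/7.
The best pure response is I with expected payoff 20/7.

20/7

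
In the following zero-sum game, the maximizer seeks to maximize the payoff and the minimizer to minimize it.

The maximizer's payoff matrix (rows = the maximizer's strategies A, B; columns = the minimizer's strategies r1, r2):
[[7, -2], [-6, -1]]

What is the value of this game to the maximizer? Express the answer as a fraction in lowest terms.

-19/14

Row minima are -2 and -6, so the maximizer's maximin is -2; column maxima are 7 and -1, so the minimizer's minimax is -1. These differ, so the equilibrium is in mixed strategies.
Let the maximizer play A with probability p. The minimizer is indifferent when 7p − 6(1−p) = −2p − (1−p), giving p = 5/14.
Let the minimizer play r1 with probability q. The maximizer is indifferent when 7q − 2(1−q) = −6q − (1−q), giving q = 1/14.
The value is 7·(1/14) + (-2)·(13/14) = -19/14.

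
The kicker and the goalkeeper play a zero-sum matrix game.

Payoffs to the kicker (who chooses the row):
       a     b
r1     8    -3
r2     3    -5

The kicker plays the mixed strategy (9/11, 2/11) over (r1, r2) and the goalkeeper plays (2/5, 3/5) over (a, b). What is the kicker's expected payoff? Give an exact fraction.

9/11

Against (2/5, 3/5), each row's expected payoff is r1: 7/5; r2: -9/5.
Taking the (9/11, 2/11)-weighted average: (9/11)·(7/5) + (2/11)·(-9/5) = 9/11.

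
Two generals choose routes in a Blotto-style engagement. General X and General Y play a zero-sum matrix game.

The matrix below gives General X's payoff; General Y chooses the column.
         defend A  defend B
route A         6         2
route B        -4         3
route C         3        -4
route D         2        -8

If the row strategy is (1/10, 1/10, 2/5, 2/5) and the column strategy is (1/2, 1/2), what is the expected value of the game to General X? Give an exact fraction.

-21/20

Against (1/2, 1/2), each row's expected payoff is route A: 4; route B: -1/2; route C: -1/2; route D: -3.
Taking the (1/10, 1/10, 2/5, 2/5)-weighted average: (1/10)·(4) + (1/10)·(-1/2) + (2/5)·(-1/2) + (2/5)·(-3) = -21/20.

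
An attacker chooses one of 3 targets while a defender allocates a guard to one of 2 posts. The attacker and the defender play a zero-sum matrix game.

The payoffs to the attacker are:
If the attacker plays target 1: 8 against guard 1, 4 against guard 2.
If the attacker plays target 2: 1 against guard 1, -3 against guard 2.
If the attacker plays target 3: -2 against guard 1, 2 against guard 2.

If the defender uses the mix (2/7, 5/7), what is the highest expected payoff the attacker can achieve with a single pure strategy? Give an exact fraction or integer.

target 1: (8)·(2/7) + (4)·(5/7) = 36/7.
target 2: (1)·(2/7) + (-3)·(5/7) = -13/7.
target 3: (-2)·(2/7) + (2)·(5/7) = 6/7.
The best pure response is target 1 with expected payoff 36/7.

36/7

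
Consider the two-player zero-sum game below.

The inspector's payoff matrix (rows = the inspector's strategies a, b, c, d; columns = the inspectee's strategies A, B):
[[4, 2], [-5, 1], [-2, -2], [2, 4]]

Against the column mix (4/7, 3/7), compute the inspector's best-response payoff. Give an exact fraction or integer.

a: (4)·(4/7) + (2)·(3/7) = 22/7.
b: (-5)·(4/7) + (1)·(3/7) = -17/7.
c: (-2)·(4/7) + (-2)·(3/7) = -2.
d: (2)·(4/7) + (4)·(3/7) = 20/7.
The best pure response is a with expected payoff 22/7.

22/7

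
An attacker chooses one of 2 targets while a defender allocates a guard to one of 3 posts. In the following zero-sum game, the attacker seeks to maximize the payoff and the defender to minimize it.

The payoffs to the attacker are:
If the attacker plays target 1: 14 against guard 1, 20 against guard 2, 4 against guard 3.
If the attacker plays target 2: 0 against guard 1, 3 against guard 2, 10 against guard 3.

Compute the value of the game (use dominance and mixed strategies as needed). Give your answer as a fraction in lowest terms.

7

Column guard 2 is strictly dominated by guard 1 for the defender (it gives the attacker more in every row).
The remaining 2×2 game on (target 1, target 2) × (guard 1, guard 3) has no saddle point. Let the attacker play target 1 with probability p; indifference gives 14p = 4p + 10(1−p), so p = 1/2.
Similarly the defender's optimal q on guard 1 is 3/10, and the value is 14·(3/10) + (4)·(7/10) = 7.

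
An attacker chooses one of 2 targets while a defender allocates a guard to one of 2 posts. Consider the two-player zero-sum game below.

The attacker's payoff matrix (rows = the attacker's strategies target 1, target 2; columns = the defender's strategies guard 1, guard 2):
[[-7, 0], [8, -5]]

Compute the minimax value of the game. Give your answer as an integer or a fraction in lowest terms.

Row minima are -7 and -5, so the attacker's maximin is -5; column maxima are 8 and 0, so the defender's minimax is 0. These differ, so the equilibrium is in mixed strategies.
Let the attacker play target 1 with probability p. The defender is indifferent when −7p + 8(1−p) = −5(1−p), giving p = 13/20.
Let the defender play guard 1 with probability q. The attacker is indifferent when −7q = 8q − 5(1−q), giving q = 1/4.
The value is -7·(1/4) + (0)·(3/4) = -7/4.

-7/4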